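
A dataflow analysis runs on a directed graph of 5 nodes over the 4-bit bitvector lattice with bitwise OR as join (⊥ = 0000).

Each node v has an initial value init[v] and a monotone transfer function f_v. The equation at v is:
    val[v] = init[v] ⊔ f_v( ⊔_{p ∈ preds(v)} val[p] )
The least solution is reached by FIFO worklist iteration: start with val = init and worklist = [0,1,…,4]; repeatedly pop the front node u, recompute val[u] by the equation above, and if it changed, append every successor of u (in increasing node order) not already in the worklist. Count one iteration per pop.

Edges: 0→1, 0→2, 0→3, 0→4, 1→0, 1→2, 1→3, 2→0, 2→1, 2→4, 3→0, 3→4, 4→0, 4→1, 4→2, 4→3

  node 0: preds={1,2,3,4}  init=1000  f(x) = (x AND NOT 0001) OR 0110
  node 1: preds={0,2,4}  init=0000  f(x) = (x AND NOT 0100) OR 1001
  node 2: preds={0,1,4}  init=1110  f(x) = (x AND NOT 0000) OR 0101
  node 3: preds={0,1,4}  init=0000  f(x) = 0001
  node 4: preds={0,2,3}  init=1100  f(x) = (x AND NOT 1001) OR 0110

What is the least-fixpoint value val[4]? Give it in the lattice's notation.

1110

Trace (9 dequeues):
  [1] u=0 | in 1110 | out 1110 | prev 1000 | push {}
  [2] u=1 | in 1110 | out 1011 | prev 0000 | push {0}
  [3] u=2 | in 1111 | out 1111 | prev 1110 | push {1}
  [4] u=3 | in 1111 | out 0001 | prev 0000 | push {}
  [5] u=4 | in 1111 | out 1110 | prev 1100 | push {2,3}
  [6] u=0 | in 1111 | out 1110 | ==
  [7] u=1 | in 1111 | out 1011 | ==
  [8] u=2 | in 1111 | out 1111 | ==
  [9] u=3 | in 1111 | out 0001 | ==

Converged values:
  [0] 1110
  [1] 1011
  [2] 1111
  [3] 0001
  [4] 1110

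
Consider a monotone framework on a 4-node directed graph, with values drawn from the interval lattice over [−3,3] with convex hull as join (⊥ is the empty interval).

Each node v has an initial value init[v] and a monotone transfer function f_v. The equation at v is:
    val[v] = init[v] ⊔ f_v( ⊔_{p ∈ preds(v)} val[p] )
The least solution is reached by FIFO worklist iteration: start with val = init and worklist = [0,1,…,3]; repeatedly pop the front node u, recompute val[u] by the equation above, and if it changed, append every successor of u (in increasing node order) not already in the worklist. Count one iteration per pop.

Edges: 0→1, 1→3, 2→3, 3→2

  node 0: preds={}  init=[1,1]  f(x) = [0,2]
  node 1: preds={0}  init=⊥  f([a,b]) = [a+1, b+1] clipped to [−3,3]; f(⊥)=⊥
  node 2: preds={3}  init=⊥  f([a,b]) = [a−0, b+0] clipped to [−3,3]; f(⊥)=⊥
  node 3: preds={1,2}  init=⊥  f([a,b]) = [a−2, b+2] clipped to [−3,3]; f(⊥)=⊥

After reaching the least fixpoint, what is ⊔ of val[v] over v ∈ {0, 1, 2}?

Trace (8 dequeues):
  [1] u=0 | in ⊥ | out [0,2] | prev [1,1] | push {}
  [2] u=1 | in [0,2] | out [1,3] | prev ⊥ | push {}
  [3] u=2 | in ⊥ | out ⊥ | ==
  [4] u=3 | in [1,3] | out [-1,3] | prev ⊥ | push {2}
  [5] u=2 | in [-1,3] | out [-1,3] | prev ⊥ | push {3}
  [6] u=3 | in [-1,3] | out [-3,3] | prev [-1,3] | push {2}
  [7] u=2 | in [-3,3] | out [-3,3] | prev [-1,3] | push {3}
  [8] u=3 | in [-3,3] | out [-3,3] | ==

Converged values:
  [0] [0,2]
  [1] [1,3]
  [2] [-3,3]
  [3] [-3,3]

[-3,3]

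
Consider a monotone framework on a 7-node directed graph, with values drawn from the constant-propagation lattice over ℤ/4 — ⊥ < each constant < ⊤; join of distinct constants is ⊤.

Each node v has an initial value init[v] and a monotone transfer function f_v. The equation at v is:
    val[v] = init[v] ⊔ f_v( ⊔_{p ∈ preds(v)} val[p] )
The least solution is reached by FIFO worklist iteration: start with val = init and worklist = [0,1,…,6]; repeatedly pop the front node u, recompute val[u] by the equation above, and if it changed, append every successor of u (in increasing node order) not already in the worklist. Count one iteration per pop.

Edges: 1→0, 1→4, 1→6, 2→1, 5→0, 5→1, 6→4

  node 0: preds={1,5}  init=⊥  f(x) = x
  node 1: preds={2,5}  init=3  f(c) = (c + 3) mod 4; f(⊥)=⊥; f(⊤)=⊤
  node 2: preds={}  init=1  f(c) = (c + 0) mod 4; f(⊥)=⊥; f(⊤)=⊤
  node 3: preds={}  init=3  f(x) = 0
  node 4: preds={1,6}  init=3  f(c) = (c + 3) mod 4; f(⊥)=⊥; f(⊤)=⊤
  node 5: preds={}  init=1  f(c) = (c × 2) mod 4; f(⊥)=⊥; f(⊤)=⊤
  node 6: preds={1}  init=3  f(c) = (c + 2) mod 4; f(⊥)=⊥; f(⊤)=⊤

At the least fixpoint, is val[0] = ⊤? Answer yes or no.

Trace (9 dequeues):
  [1] u=0 | in ⊤ | out ⊤ | prev ⊥ | push {}
  [2] u=1 | in 1 | out ⊤ | prev 3 | push {0}
  [3] u=2 | in ⊥ | out 1 | ==
  [4] u=3 | in ⊥ | out ⊤ | prev 3 | push {}
  [5] u=4 | in ⊤ | out ⊤ | prev 3 | push {}
  [6] u=5 | in ⊥ | out 1 | ==
  [7] u=6 | in ⊤ | out ⊤ | prev 3 | push {4}
  [8] u=0 | in ⊤ | out ⊤ | ==
  [9] u=4 | in ⊤ | out ⊤ | ==

Converged values:
  [0] ⊤
  [1] ⊤
  [2] 1
  [3] ⊤
  [4] ⊤
  [5] 1
  [6] ⊤

yes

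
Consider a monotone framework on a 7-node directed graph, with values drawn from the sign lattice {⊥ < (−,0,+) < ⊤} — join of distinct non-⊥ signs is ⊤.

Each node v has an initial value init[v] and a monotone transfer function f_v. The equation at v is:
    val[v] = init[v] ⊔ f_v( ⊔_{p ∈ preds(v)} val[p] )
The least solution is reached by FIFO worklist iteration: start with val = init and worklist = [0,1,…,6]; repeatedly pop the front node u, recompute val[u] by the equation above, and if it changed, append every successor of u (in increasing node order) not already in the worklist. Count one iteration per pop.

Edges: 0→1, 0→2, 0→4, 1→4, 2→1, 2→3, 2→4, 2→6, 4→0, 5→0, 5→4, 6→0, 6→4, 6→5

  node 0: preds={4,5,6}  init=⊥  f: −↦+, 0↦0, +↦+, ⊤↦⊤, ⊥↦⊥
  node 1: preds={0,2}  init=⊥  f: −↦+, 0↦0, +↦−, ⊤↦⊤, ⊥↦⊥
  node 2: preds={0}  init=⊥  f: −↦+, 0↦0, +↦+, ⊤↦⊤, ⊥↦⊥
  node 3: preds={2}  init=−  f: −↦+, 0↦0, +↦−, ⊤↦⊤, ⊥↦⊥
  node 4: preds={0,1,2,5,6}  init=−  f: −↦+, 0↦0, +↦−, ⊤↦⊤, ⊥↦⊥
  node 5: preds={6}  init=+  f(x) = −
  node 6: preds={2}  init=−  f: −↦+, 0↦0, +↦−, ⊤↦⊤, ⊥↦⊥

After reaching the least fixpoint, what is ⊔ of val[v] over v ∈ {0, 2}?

⊤

Trace (11 dequeues):
  [1] u=0 | in ⊤ | out ⊤ | prev ⊥ | push {}
  [2] u=1 | in ⊤ | out ⊤ | prev ⊥ | push {}
  [3] u=2 | in ⊤ | out ⊤ | prev ⊥ | push {1}
  [4] u=3 | in ⊤ | out ⊤ | prev − | push {}
  [5] u=4 | in ⊤ | out ⊤ | prev − | push {0}
  [6] u=5 | in − | out ⊤ | prev + | push {4}
  [7] u=6 | in ⊤ | out ⊤ | prev − | push {5}
  [8] u=1 | in ⊤ | out ⊤ | ==
  [9] u=0 | in ⊤ | out ⊤ | ==
  [10] u=4 | in ⊤ | out ⊤ | ==
  [11] u=5 | in ⊤ | out ⊤ | ==

Converged values:
  [0] ⊤
  [1] ⊤
  [2] ⊤
  [3] ⊤
  [4] ⊤
  [5] ⊤
  [6] ⊤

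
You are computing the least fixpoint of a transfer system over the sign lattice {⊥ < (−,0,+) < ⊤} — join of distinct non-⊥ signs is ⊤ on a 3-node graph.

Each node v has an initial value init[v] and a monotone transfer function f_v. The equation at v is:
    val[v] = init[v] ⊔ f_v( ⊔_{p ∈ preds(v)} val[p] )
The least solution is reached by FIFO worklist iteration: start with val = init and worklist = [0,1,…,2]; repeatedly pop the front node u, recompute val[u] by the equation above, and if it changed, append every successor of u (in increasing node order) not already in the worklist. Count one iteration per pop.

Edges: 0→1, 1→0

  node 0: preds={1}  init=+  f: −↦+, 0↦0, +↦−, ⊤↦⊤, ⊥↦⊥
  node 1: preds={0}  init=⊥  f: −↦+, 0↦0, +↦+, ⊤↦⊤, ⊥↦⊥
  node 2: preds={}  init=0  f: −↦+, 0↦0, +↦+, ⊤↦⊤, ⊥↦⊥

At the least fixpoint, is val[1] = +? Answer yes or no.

Worklist (6 pops):
  #1 pop 0: in=⊥ → + (no change)
  #2 pop 1: in=+ → + (was ⊥); enqueue [0]
  #3 pop 2: in=⊥ → 0 (no change)
  #4 pop 0: in=+ → ⊤ (was +); enqueue [1]
  #5 pop 1: in=⊤ → ⊤ (was +); enqueue [0]
  #6 pop 0: in=⊤ → ⊤ (no change)

Fixpoint:
  val[0] = ⊤
  val[1] = ⊤
  val[2] = 0

no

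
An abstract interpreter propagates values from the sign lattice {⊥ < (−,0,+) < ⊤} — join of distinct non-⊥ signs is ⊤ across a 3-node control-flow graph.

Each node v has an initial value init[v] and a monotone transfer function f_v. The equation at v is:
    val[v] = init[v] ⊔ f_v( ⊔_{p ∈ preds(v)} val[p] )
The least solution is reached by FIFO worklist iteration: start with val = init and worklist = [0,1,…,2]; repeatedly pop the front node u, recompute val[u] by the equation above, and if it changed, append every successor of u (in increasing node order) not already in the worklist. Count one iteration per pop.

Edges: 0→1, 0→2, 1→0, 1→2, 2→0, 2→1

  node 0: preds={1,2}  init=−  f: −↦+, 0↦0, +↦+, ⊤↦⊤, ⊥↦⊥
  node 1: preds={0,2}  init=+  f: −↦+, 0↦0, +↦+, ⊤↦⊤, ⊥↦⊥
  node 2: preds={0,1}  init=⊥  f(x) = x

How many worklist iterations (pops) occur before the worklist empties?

Iteration log — 5 steps:
  step 1. node 0  ⊔preds=+  new=⊤  old=−  +wl: 
  step 2. node 1  ⊔preds=⊤  new=⊤  old=+  +wl: 0
  step 3. node 2  ⊔preds=⊤  new=⊤  old=⊥  +wl: 1
  step 4. node 0  ⊔preds=⊤  new=⊤  stable
  step 5. node 1  ⊔preds=⊤  new=⊤  stable

Least fixpoint reached:
  node 0: ⊤
  node 1: ⊤
  node 2: ⊤

5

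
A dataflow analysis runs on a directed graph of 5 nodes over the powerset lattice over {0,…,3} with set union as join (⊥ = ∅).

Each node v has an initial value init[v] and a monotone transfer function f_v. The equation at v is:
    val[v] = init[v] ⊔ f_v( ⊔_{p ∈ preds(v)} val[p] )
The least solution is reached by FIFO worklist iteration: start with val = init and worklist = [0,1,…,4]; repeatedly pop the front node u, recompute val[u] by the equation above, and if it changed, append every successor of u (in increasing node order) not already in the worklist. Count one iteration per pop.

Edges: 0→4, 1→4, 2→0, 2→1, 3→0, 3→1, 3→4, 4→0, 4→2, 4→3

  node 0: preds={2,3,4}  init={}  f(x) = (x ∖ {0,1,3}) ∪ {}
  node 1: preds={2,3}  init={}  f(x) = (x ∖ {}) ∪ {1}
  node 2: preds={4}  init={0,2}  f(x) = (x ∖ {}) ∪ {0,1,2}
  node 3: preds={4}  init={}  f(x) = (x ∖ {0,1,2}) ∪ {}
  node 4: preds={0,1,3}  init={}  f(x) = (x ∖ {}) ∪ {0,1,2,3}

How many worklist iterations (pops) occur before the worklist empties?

12

Iteration log — 12 steps:
  step 1. node 0  ⊔preds={0,2}  new={2}  old={}  +wl: 
  step 2. node 1  ⊔preds={0,2}  new={0,1,2}  old={}  +wl: 
  step 3. node 2  ⊔preds={}  new={0,1,2}  old={0,2}  +wl: 0,1
  step 4. node 3  ⊔preds={}  new={}  stable
  step 5. node 4  ⊔preds={0,1,2}  new={0,1,2,3}  old={}  +wl: 2,3
  step 6. node 0  ⊔preds={0,1,2,3}  new={2}  stable
  step 7. node 1  ⊔preds={0,1,2}  new={0,1,2}  stable
  step 8. node 2  ⊔preds={0,1,2,3}  new={0,1,2,3}  old={0,1,2}  +wl: 0,1
  step 9. node 3  ⊔preds={0,1,2,3}  new={3}  old={}  +wl: 4
  step 10. node 0  ⊔preds={0,1,2,3}  new={2}  stable
  step 11. node 1  ⊔preds={0,1,2,3}  new={0,1,2,3}  old={0,1,2}  +wl: 
  step 12. node 4  ⊔preds={0,1,2,3}  new={0,1,2,3}  stable

Least fixpoint reached:
  node 0: {2}
  node 1: {0,1,2,3}
  node 2: {0,1,2,3}
  node 3: {3}
  node 4: {0,1,2,3}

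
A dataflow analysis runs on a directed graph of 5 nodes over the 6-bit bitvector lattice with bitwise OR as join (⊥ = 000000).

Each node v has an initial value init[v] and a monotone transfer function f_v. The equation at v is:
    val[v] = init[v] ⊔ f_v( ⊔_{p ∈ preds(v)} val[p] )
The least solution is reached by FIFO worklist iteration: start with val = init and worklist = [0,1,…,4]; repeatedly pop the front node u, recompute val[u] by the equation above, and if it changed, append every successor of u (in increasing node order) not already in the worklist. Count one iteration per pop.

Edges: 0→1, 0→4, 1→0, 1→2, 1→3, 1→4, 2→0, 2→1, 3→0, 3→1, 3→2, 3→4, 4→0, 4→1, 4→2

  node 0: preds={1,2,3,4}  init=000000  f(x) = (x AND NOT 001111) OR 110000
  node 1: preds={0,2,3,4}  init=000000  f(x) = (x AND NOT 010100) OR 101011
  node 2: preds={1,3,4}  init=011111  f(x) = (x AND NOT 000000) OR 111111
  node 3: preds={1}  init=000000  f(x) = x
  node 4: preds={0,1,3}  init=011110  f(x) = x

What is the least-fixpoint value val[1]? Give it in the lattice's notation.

101011

Worklist (8 pops):
  #1 pop 0: in=011111 → 110000 (was 000000); enqueue []
  #2 pop 1: in=111111 → 101011 (was 000000); enqueue [0]
  #3 pop 2: in=111111 → 111111 (was 011111); enqueue [1]
  #4 pop 3: in=101011 → 101011 (was 000000); enqueue [2]
  #5 pop 4: in=111011 → 111111 (was 011110); enqueue []
  #6 pop 0: in=111111 → 110000 (no change)
  #7 pop 1: in=111111 → 101011 (no change)
  #8 pop 2: in=111111 → 111111 (no change)

Fixpoint:
  val[0] = 110000
  val[1] = 101011
  val[2] = 111111
  val[3] = 101011
  val[4] = 111111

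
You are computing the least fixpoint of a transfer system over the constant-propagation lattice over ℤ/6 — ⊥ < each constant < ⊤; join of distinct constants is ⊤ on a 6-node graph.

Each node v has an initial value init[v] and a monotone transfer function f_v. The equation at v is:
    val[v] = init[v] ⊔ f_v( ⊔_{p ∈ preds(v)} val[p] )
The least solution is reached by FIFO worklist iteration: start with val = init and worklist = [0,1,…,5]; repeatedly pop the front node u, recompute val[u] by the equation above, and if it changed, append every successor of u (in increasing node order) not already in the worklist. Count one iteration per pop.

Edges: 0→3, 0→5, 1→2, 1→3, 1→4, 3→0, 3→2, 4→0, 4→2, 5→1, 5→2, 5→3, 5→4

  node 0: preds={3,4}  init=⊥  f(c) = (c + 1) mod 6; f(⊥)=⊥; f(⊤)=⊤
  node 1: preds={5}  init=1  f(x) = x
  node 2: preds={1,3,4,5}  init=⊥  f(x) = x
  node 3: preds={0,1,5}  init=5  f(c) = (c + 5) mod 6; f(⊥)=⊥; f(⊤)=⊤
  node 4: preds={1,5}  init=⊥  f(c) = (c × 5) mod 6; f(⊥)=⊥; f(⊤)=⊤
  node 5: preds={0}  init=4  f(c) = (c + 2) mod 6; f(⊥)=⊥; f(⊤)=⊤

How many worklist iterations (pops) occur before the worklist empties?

12

Trace (12 dequeues):
  [1] u=0 | in 5 | out 0 | prev ⊥ | push {}
  [2] u=1 | in 4 | out ⊤ | prev 1 | push {}
  [3] u=2 | in ⊤ | out ⊤ | prev ⊥ | push {}
  [4] u=3 | in ⊤ | out ⊤ | prev 5 | push {0,2}
  [5] u=4 | in ⊤ | out ⊤ | prev ⊥ | push {}
  [6] u=5 | in 0 | out ⊤ | prev 4 | push {1,3,4}
  [7] u=0 | in ⊤ | out ⊤ | prev 0 | push {5}
  [8] u=2 | in ⊤ | out ⊤ | ==
  [9] u=1 | in ⊤ | out ⊤ | ==
  [10] u=3 | in ⊤ | out ⊤ | ==
  [11] u=4 | in ⊤ | out ⊤ | ==
  [12] u=5 | in ⊤ | out ⊤ | ==

Converged values:
  [0] ⊤
  [1] ⊤
  [2] ⊤
  [3] ⊤
  [4] ⊤
  [5] ⊤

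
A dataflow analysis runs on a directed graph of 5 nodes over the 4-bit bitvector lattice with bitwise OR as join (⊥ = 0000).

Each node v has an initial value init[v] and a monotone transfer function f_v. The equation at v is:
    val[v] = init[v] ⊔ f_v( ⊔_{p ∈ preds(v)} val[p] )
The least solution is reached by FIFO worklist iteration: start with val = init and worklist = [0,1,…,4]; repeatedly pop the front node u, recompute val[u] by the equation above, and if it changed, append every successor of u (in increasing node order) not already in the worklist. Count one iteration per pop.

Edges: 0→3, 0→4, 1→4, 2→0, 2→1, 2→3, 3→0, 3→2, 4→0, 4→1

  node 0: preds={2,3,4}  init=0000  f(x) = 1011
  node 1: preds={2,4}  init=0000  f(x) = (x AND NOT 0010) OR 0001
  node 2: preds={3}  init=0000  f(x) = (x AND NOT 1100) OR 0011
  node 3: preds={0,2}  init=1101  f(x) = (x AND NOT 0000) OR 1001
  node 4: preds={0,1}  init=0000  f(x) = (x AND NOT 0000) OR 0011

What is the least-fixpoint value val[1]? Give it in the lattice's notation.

1001

Iteration log — 9 steps:
  step 1. node 0  ⊔preds=1101  new=1011  old=0000  +wl: 
  step 2. node 1  ⊔preds=0000  new=0001  old=0000  +wl: 
  step 3. node 2  ⊔preds=1101  new=0011  old=0000  +wl: 0,1
  step 4. node 3  ⊔preds=1011  new=1111  old=1101  +wl: 2
  step 5. node 4  ⊔preds=1011  new=1011  old=0000  +wl: 
  step 6. node 0  ⊔preds=1111  new=1011  stable
  step 7. node 1  ⊔preds=1011  new=1001  old=0001  +wl: 4
  step 8. node 2  ⊔preds=1111  new=0011  stable
  step 9. node 4  ⊔preds=1011  new=1011  stable

Least fixpoint reached:
  node 0: 1011
  node 1: 1001
  node 2: 0011
  node 3: 1111
  node 4: 1011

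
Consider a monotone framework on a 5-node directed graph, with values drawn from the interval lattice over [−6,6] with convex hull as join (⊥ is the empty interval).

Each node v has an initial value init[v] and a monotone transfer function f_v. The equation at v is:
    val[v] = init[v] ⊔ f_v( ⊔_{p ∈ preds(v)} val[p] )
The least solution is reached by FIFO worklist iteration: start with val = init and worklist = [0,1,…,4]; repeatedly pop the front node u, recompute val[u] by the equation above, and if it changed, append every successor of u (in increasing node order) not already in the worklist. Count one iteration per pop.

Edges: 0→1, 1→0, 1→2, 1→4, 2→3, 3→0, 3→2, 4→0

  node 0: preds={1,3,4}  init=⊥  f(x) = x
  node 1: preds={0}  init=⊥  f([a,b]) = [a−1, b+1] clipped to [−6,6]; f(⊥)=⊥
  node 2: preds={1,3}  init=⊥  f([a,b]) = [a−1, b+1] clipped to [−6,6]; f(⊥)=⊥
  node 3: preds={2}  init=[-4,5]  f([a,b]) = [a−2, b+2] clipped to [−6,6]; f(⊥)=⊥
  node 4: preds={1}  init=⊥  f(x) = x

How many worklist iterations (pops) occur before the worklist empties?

Trace (12 dequeues):
  [1] u=0 | in [-4,5] | out [-4,5] | prev ⊥ | push {}
  [2] u=1 | in [-4,5] | out [-5,6] | prev ⊥ | push {0}
  [3] u=2 | in [-5,6] | out [-6,6] | prev ⊥ | push {}
  [4] u=3 | in [-6,6] | out [-6,6] | prev [-4,5] | push {2}
  [5] u=4 | in [-5,6] | out [-5,6] | prev ⊥ | push {}
  [6] u=0 | in [-6,6] | out [-6,6] | prev [-4,5] | push {1}
  [7] u=2 | in [-6,6] | out [-6,6] | ==
  [8] u=1 | in [-6,6] | out [-6,6] | prev [-5,6] | push {0,2,4}
  [9] u=0 | in [-6,6] | out [-6,6] | ==
  [10] u=2 | in [-6,6] | out [-6,6] | ==
  [11] u=4 | in [-6,6] | out [-6,6] | prev [-5,6] | push {0}
  [12] u=0 | in [-6,6] | out [-6,6] | ==

Converged values:
  [0] [-6,6]
  [1] [-6,6]
  [2] [-6,6]
  [3] [-6,6]
  [4] [-6,6]

12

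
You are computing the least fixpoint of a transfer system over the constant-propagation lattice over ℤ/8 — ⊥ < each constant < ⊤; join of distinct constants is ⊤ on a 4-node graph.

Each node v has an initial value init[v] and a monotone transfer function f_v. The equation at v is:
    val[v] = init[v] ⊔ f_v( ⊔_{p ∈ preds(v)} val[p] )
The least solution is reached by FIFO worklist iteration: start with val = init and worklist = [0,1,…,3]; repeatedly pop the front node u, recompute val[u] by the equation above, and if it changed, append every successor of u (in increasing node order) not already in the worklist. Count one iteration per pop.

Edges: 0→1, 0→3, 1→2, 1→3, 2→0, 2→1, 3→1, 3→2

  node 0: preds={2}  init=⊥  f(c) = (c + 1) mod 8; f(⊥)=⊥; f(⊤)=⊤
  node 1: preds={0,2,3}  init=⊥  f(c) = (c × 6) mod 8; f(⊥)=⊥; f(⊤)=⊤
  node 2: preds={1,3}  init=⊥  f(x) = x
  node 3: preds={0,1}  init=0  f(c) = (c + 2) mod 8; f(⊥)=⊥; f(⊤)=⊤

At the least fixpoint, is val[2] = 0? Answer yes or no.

Iteration log — 11 steps:
  step 1. node 0  ⊔preds=⊥  new=⊥  stable
  step 2. node 1  ⊔preds=0  new=0  old=⊥  +wl: 
  step 3. node 2  ⊔preds=0  new=0  old=⊥  +wl: 0,1
  step 4. node 3  ⊔preds=0  new=⊤  old=0  +wl: 2
  step 5. node 0  ⊔preds=0  new=1  old=⊥  +wl: 3
  step 6. node 1  ⊔preds=⊤  new=⊤  old=0  +wl: 
  step 7. node 2  ⊔preds=⊤  new=⊤  old=0  +wl: 0,1
  step 8. node 3  ⊔preds=⊤  new=⊤  stable
  step 9. node 0  ⊔preds=⊤  new=⊤  old=1  +wl: 3
  step 10. node 1  ⊔preds=⊤  new=⊤  stable
  step 11. node 3  ⊔preds=⊤  new=⊤  stable

Least fixpoint reached:
  node 0: ⊤
  node 1: ⊤
  node 2: ⊤
  node 3: ⊤

no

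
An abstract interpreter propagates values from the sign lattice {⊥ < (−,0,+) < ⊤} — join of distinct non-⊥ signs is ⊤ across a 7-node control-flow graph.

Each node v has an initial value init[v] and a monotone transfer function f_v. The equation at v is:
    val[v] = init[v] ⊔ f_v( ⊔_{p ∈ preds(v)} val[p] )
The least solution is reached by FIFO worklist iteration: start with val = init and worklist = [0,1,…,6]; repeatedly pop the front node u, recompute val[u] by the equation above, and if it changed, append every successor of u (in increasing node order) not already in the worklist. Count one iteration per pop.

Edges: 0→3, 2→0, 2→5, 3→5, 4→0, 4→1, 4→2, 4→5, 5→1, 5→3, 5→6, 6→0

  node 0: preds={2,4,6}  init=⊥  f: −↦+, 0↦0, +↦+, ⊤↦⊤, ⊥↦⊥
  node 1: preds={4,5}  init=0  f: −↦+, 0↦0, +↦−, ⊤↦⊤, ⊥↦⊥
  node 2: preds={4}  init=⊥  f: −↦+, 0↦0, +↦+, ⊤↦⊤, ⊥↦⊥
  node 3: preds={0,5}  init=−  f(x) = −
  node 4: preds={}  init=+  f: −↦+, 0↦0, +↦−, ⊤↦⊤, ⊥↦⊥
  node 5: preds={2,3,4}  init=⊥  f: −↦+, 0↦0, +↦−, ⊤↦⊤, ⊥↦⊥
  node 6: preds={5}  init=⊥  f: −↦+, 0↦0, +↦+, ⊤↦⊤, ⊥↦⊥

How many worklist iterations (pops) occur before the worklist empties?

10

Worklist (10 pops):
  #1 pop 0: in=+ → + (was ⊥); enqueue []
  #2 pop 1: in=+ → ⊤ (was 0); enqueue []
  #3 pop 2: in=+ → + (was ⊥); enqueue [0]
  #4 pop 3: in=+ → − (no change)
  #5 pop 4: in=⊥ → + (no change)
  #6 pop 5: in=⊤ → ⊤ (was ⊥); enqueue [1,3]
  #7 pop 6: in=⊤ → ⊤ (was ⊥); enqueue []
  #8 pop 0: in=⊤ → ⊤ (was +); enqueue []
  #9 pop 1: in=⊤ → ⊤ (no change)
  #10 pop 3: in=⊤ → − (no change)

Fixpoint:
  val[0] = ⊤
  val[1] = ⊤
  val[2] = +
  val[3] = −
  val[4] = +
  val[5] = ⊤
  val[6] = ⊤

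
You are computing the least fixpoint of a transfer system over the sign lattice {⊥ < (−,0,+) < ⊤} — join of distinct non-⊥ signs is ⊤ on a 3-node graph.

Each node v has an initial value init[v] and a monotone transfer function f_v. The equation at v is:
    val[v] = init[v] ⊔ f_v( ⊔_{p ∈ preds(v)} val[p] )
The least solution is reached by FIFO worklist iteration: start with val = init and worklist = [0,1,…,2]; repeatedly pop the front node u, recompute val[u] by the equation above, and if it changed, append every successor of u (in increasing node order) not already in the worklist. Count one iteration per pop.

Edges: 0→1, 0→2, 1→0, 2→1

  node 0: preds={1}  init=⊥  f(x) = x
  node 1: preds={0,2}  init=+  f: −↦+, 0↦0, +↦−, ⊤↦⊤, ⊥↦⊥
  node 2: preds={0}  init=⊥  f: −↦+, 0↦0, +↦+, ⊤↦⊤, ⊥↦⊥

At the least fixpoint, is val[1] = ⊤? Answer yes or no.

Worklist (7 pops):
  #1 pop 0: in=+ → + (was ⊥); enqueue []
  #2 pop 1: in=+ → ⊤ (was +); enqueue [0]
  #3 pop 2: in=+ → + (was ⊥); enqueue [1]
  #4 pop 0: in=⊤ → ⊤ (was +); enqueue [2]
  #5 pop 1: in=⊤ → ⊤ (no change)
  #6 pop 2: in=⊤ → ⊤ (was +); enqueue [1]
  #7 pop 1: in=⊤ → ⊤ (no change)

Fixpoint:
  val[0] = ⊤
  val[1] = ⊤
  val[2] = ⊤

yes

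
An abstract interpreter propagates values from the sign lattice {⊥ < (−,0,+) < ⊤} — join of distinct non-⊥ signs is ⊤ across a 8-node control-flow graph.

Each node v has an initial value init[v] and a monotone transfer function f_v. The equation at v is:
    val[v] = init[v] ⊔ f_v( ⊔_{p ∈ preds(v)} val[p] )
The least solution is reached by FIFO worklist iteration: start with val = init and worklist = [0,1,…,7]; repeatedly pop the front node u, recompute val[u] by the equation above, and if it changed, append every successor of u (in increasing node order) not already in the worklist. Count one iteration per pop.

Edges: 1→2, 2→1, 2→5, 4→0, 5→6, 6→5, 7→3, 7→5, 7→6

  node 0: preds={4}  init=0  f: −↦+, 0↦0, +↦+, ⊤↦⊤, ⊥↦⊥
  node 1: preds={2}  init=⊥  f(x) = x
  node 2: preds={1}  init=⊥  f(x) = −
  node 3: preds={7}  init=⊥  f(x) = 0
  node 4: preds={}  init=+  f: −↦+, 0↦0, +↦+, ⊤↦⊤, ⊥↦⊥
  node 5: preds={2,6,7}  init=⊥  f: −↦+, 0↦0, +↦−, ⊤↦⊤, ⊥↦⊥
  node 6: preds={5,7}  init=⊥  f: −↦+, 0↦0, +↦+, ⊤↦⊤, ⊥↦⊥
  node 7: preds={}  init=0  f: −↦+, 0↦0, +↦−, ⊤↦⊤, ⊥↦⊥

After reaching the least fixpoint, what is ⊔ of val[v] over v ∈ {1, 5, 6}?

⊤

Iteration log — 11 steps:
  step 1. node 0  ⊔preds=+  new=⊤  old=0  +wl: 
  step 2. node 1  ⊔preds=⊥  new=⊥  stable
  step 3. node 2  ⊔preds=⊥  new=−  old=⊥  +wl: 1
  step 4. node 3  ⊔preds=0  new=0  old=⊥  +wl: 
  step 5. node 4  ⊔preds=⊥  new=+  stable
  step 6. node 5  ⊔preds=⊤  new=⊤  old=⊥  +wl: 
  step 7. node 6  ⊔preds=⊤  new=⊤  old=⊥  +wl: 5
  step 8. node 7  ⊔preds=⊥  new=0  stable
  step 9. node 1  ⊔preds=−  new=−  old=⊥  +wl: 2
  step 10. node 5  ⊔preds=⊤  new=⊤  stable
  step 11. node 2  ⊔preds=−  new=−  stable

Least fixpoint reached:
  node 0: ⊤
  node 1: −
  node 2: −
  node 3: 0
  node 4: +
  node 5: ⊤
  node 6: ⊤
  node 7: 0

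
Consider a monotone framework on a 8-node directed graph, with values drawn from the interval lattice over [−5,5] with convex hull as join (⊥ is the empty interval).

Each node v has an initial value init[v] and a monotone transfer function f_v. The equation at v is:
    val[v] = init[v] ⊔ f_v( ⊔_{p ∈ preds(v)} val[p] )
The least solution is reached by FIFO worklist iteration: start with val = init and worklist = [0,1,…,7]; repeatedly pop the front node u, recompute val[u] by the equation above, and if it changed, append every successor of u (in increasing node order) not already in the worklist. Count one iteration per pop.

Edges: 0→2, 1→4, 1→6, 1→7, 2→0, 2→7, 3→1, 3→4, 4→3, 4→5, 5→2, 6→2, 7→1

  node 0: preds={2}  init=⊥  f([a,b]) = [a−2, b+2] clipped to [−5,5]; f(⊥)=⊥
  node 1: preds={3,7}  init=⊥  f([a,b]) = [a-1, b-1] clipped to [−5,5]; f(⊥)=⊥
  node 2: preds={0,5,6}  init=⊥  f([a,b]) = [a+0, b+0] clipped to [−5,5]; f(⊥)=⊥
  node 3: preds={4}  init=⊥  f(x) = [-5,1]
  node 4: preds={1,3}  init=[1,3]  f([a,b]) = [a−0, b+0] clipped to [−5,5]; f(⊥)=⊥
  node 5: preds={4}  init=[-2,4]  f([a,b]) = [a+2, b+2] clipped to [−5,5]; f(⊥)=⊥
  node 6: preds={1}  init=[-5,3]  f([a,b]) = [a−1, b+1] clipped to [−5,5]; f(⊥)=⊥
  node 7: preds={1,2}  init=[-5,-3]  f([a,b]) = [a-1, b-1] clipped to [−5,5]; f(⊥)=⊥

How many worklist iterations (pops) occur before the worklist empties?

21

Trace (21 dequeues):
  [1] u=0 | in ⊥ | out ⊥ | ==
  [2] u=1 | in [-5,-3] | out [-5,-4] | prev ⊥ | push {}
  [3] u=2 | in [-5,4] | out [-5,4] | prev ⊥ | push {0}
  [4] u=3 | in [1,3] | out [-5,1] | prev ⊥ | push {1}
  [5] u=4 | in [-5,1] | out [-5,3] | prev [1,3] | push {3}
  [6] u=5 | in [-5,3] | out [-3,5] | prev [-2,4] | push {2}
  [7] u=6 | in [-5,-4] | out [-5,3] | ==
  [8] u=7 | in [-5,4] | out [-5,3] | prev [-5,-3] | push {}
  [9] u=0 | in [-5,4] | out [-5,5] | prev ⊥ | push {}
  [10] u=1 | in [-5,3] | out [-5,2] | prev [-5,-4] | push {4,6,7}
  [11] u=3 | in [-5,3] | out [-5,1] | ==
  [12] u=2 | in [-5,5] | out [-5,5] | prev [-5,4] | push {0}
  [13] u=4 | in [-5,2] | out [-5,3] | ==
  [14] u=6 | in [-5,2] | out [-5,3] | ==
  [15] u=7 | in [-5,5] | out [-5,4] | prev [-5,3] | push {1}
  [16] u=0 | in [-5,5] | out [-5,5] | ==
  [17] u=1 | in [-5,4] | out [-5,3] | prev [-5,2] | push {4,6,7}
  [18] u=4 | in [-5,3] | out [-5,3] | ==
  [19] u=6 | in [-5,3] | out [-5,4] | prev [-5,3] | push {2}
  [20] u=7 | in [-5,5] | out [-5,4] | ==
  [21] u=2 | in [-5,5] | out [-5,5] | ==

Converged values:
  [0] [-5,5]
  [1] [-5,3]
  [2] [-5,5]
  [3] [-5,1]
  [4] [-5,3]
  [5] [-3,5]
  [6] [-5,4]
  [7] [-5,4]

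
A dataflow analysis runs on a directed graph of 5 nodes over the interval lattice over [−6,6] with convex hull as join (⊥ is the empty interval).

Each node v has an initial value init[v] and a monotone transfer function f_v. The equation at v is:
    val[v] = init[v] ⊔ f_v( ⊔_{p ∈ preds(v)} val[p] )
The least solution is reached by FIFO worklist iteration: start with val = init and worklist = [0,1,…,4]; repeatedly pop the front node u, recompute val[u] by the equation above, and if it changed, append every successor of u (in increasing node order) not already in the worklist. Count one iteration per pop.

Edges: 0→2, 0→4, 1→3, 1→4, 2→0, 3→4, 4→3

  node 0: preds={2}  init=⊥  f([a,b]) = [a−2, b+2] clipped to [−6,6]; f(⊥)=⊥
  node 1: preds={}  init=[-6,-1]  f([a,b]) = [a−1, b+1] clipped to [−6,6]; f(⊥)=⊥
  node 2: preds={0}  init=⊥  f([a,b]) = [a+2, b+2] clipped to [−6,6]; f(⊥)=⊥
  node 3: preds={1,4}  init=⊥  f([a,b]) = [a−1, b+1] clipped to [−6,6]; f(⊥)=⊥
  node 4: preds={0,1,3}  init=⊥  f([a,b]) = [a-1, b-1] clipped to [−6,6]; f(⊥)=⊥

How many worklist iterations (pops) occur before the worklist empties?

6

Worklist (6 pops):
  #1 pop 0: in=⊥ → ⊥ (no change)
  #2 pop 1: in=⊥ → [-6,-1] (no change)
  #3 pop 2: in=⊥ → ⊥ (no change)
  #4 pop 3: in=[-6,-1] → [-6,0] (was ⊥); enqueue []
  #5 pop 4: in=[-6,0] → [-6,-1] (was ⊥); enqueue [3]
  #6 pop 3: in=[-6,-1] → [-6,0] (no change)

Fixpoint:
  val[0] = ⊥
  val[1] = [-6,-1]
  val[2] = ⊥
  val[3] = [-6,0]
  val[4] = [-6,-1]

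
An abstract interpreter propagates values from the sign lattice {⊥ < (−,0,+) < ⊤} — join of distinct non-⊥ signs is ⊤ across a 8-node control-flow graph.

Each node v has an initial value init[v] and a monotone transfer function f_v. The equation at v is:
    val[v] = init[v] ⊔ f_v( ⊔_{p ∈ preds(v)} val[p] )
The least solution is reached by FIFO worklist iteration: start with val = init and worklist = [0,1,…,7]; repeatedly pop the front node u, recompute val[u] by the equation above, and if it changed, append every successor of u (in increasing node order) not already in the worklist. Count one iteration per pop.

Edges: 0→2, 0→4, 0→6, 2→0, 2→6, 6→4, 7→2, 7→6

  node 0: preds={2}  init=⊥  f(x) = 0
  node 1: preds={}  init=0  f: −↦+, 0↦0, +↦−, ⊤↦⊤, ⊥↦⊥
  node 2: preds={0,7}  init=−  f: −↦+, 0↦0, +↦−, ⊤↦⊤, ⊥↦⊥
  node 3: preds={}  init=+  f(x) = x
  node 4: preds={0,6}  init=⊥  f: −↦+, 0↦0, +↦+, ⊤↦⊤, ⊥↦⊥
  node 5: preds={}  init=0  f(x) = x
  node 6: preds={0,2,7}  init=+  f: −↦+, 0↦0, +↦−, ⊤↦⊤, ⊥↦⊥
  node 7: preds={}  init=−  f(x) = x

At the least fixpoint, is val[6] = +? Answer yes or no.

no

Trace (10 dequeues):
  [1] u=0 | in − | out 0 | prev ⊥ | push {}
  [2] u=1 | in ⊥ | out 0 | ==
  [3] u=2 | in ⊤ | out ⊤ | prev − | push {0}
  [4] u=3 | in ⊥ | out + | ==
  [5] u=4 | in ⊤ | out ⊤ | prev ⊥ | push {}
  [6] u=5 | in ⊥ | out 0 | ==
  [7] u=6 | in ⊤ | out ⊤ | prev + | push {4}
  [8] u=7 | in ⊥ | out − | ==
  [9] u=0 | in ⊤ | out 0 | ==
  [10] u=4 | in ⊤ | out ⊤ | ==

Converged values:
  [0] 0
  [1] 0
  [2] ⊤
  [3] +
  [4] ⊤
  [5] 0
  [6] ⊤
  [7] −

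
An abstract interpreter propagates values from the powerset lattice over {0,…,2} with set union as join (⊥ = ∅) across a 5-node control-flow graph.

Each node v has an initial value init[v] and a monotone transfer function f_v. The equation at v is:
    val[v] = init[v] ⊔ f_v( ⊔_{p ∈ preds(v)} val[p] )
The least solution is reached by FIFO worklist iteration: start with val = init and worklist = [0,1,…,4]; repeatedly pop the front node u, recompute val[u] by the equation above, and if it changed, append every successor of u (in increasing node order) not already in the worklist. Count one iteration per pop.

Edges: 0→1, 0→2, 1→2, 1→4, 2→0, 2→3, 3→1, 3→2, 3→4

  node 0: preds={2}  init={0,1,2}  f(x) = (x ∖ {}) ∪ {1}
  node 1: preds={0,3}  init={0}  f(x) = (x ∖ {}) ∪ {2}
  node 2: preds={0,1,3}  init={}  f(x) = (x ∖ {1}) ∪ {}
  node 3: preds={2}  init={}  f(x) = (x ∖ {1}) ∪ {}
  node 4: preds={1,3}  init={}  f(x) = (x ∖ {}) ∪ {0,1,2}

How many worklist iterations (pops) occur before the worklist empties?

Trace (8 dequeues):
  [1] u=0 | in {} | out {0,1,2} | ==
  [2] u=1 | in {0,1,2} | out {0,1,2} | prev {0} | push {}
  [3] u=2 | in {0,1,2} | out {0,2} | prev {} | push {0}
  [4] u=3 | in {0,2} | out {0,2} | prev {} | push {1,2}
  [5] u=4 | in {0,1,2} | out {0,1,2} | prev {} | push {}
  [6] u=0 | in {0,2} | out {0,1,2} | ==
  [7] u=1 | in {0,1,2} | out {0,1,2} | ==
  [8] u=2 | in {0,1,2} | out {0,2} | ==

Converged values:
  [0] {0,1,2}
  [1] {0,1,2}
  [2] {0,2}
  [3] {0,2}
  [4] {0,1,2}

8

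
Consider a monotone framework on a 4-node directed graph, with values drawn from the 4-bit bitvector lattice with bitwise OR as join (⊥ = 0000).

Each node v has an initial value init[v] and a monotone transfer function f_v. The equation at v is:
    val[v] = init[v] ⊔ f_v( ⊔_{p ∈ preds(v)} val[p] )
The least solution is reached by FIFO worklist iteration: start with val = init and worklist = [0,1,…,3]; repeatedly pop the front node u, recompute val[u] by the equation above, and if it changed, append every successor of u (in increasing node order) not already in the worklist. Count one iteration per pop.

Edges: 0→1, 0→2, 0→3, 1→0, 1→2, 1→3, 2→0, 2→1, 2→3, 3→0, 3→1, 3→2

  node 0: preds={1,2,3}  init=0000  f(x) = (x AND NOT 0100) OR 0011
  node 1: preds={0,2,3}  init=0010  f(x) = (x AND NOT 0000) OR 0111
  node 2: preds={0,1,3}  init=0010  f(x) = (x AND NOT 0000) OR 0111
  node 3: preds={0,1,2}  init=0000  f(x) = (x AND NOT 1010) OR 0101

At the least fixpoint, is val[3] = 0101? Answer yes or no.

Iteration log — 7 steps:
  step 1. node 0  ⊔preds=0010  new=0011  old=0000  +wl: 
  step 2. node 1  ⊔preds=0011  new=0111  old=0010  +wl: 0
  step 3. node 2  ⊔preds=0111  new=0111  old=0010  +wl: 1
  step 4. node 3  ⊔preds=0111  new=0101  old=0000  +wl: 2
  step 5. node 0  ⊔preds=0111  new=0011  stable
  step 6. node 1  ⊔preds=0111  new=0111  stable
  step 7. node 2  ⊔preds=0111  new=0111  stable

Least fixpoint reached:
  node 0: 0011
  node 1: 0111
  node 2: 0111
  node 3: 0101

yes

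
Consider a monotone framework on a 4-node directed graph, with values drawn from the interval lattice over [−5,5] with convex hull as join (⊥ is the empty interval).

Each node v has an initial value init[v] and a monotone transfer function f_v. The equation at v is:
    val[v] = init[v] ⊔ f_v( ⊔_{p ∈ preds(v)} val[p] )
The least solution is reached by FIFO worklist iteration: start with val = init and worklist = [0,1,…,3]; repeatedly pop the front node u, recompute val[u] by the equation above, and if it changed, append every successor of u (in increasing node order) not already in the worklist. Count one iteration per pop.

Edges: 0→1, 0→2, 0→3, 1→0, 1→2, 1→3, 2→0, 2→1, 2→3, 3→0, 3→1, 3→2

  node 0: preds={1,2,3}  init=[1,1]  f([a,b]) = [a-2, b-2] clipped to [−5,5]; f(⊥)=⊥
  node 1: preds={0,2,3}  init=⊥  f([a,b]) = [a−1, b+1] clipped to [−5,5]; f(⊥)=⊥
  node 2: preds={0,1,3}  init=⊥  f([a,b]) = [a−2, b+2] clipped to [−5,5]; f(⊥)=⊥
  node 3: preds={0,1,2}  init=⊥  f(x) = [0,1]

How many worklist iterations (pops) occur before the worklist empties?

Worklist (12 pops):
  #1 pop 0: in=⊥ → [1,1] (no change)
  #2 pop 1: in=[1,1] → [0,2] (was ⊥); enqueue [0]
  #3 pop 2: in=[0,2] → [-2,4] (was ⊥); enqueue [1]
  #4 pop 3: in=[-2,4] → [0,1] (was ⊥); enqueue [2]
  #5 pop 0: in=[-2,4] → [-4,2] (was [1,1]); enqueue [3]
  #6 pop 1: in=[-4,4] → [-5,5] (was [0,2]); enqueue [0]
  #7 pop 2: in=[-5,5] → [-5,5] (was [-2,4]); enqueue [1]
  #8 pop 3: in=[-5,5] → [0,1] (no change)
  #9 pop 0: in=[-5,5] → [-5,3] (was [-4,2]); enqueue [2,3]
  #10 pop 1: in=[-5,5] → [-5,5] (no change)
  #11 pop 2: in=[-5,5] → [-5,5] (no change)
  #12 pop 3: in=[-5,5] → [0,1] (no change)

Fixpoint:
  val[0] = [-5,3]
  val[1] = [-5,5]
  val[2] = [-5,5]
  val[3] = [0,1]

12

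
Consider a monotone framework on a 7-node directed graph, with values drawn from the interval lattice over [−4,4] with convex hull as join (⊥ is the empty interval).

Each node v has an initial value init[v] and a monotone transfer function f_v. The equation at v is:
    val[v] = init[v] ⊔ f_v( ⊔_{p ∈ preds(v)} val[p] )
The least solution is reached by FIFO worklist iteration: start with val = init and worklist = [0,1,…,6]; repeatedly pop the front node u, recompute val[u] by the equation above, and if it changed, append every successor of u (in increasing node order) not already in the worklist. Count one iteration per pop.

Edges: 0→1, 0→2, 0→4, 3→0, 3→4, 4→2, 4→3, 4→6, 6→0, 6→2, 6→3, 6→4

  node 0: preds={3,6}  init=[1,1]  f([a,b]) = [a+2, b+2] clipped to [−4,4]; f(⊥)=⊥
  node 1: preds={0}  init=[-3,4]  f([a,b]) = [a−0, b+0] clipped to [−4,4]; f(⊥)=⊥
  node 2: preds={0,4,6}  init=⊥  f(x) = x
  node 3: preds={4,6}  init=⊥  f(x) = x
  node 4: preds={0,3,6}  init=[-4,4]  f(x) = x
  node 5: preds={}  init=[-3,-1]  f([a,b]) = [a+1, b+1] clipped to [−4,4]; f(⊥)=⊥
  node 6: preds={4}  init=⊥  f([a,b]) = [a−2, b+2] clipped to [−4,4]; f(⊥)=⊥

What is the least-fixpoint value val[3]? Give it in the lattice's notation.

Worklist (12 pops):
  #1 pop 0: in=⊥ → [1,1] (no change)
  #2 pop 1: in=[1,1] → [-3,4] (no change)
  #3 pop 2: in=[-4,4] → [-4,4] (was ⊥); enqueue []
  #4 pop 3: in=[-4,4] → [-4,4] (was ⊥); enqueue [0]
  #5 pop 4: in=[-4,4] → [-4,4] (no change)
  #6 pop 5: in=⊥ → [-3,-1] (no change)
  #7 pop 6: in=[-4,4] → [-4,4] (was ⊥); enqueue [2,3,4]
  #8 pop 0: in=[-4,4] → [-2,4] (was [1,1]); enqueue [1]
  #9 pop 2: in=[-4,4] → [-4,4] (no change)
  #10 pop 3: in=[-4,4] → [-4,4] (no change)
  #11 pop 4: in=[-4,4] → [-4,4] (no change)
  #12 pop 1: in=[-2,4] → [-3,4] (no change)

Fixpoint:
  val[0] = [-2,4]
  val[1] = [-3,4]
  val[2] = [-4,4]
  val[3] = [-4,4]
  val[4] = [-4,4]
  val[5] = [-3,-1]
  val[6] = [-4,4]

[-4,4]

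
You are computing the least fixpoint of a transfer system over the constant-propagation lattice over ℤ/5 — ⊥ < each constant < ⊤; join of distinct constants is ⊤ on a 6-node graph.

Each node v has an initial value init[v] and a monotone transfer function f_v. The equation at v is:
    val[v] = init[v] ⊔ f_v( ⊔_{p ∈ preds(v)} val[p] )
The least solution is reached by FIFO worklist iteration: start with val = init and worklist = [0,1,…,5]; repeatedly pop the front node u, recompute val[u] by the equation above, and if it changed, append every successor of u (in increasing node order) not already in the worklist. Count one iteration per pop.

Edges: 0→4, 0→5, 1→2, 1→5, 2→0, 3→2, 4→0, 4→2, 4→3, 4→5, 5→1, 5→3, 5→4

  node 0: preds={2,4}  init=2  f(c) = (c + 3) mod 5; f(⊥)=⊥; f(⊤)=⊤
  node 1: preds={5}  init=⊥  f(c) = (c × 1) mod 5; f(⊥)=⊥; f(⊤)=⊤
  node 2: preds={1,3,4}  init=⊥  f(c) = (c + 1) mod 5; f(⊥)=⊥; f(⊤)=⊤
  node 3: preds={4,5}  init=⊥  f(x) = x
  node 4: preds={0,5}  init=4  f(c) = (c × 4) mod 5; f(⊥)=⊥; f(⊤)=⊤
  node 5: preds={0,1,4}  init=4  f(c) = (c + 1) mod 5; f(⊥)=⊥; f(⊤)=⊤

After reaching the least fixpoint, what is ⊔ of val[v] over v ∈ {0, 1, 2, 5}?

⊤

Worklist (14 pops):
  #1 pop 0: in=4 → 2 (no change)
  #2 pop 1: in=4 → 4 (was ⊥); enqueue []
  #3 pop 2: in=4 → 0 (was ⊥); enqueue [0]
  #4 pop 3: in=4 → 4 (was ⊥); enqueue [2]
  #5 pop 4: in=⊤ → ⊤ (was 4); enqueue [3]
  #6 pop 5: in=⊤ → ⊤ (was 4); enqueue [1,4]
  #7 pop 0: in=⊤ → ⊤ (was 2); enqueue [5]
  #8 pop 2: in=⊤ → ⊤ (was 0); enqueue [0]
  #9 pop 3: in=⊤ → ⊤ (was 4); enqueue [2]
  #10 pop 1: in=⊤ → ⊤ (was 4); enqueue []
  #11 pop 4: in=⊤ → ⊤ (no change)
  #12 pop 5: in=⊤ → ⊤ (no change)
  #13 pop 0: in=⊤ → ⊤ (no change)
  #14 pop 2: in=⊤ → ⊤ (no change)

Fixpoint:
  val[0] = ⊤
  val[1] = ⊤
  val[2] = ⊤
  val[3] = ⊤
  val[4] = ⊤
  val[5] = ⊤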